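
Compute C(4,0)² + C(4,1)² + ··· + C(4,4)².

70

Σ C(4,r)² is the coefficient of x^4 in (1+x)^4(1+x)^4 = (1+x)^8, i.e. C(8,4) = 70.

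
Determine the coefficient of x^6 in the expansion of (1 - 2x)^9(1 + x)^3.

Coefficient of x^6 = Σ_{j} C(9,j)·(-2)^j·C(3,6-j)·1^(6-j) for j from 3 to 6.
= (-672) + 6048 + (-12096) + 5376 = -1344.

-1344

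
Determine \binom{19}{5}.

11628

C(19,5) = (19·18·17·16·15) / 5! = 1395360 / 120 = 11628.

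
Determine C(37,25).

1852482996

C(37,25) = C(37,12) by symmetry.
C(37,12) = (37·36·35·34·33·32·31·30·29·28·27·26) / 12! = 887342319056793600 / 479001600 = 1852482996.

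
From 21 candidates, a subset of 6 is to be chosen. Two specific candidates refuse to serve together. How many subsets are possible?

All 6-subsets: C(21,6) = 54264. Those containing both fixed elements: C(19,4) = 3876.
54264 − 3876 = 50388.

50388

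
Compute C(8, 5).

C(8,5) = C(8,3) by symmetry.
C(8,3) = (8·7·6) / 3! = 336 / 6 = 56.

56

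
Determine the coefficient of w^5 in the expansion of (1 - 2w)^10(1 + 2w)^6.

Coefficient of w^5 = Σ_{j} C(10,j)·(-2)^j·C(6,5-j)·2^(5-j) for j from 0 to 5.
= 192 + (-4800) + 28800 + (-57600) + 40320 + (-8064) = -1152.

-1152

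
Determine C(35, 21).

2319959400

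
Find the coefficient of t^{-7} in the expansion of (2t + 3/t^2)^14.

General term: C(14,j)·(2t)^j·(3/t^2)^(14-j), with t-exponent 1j − 2(14−j) = 3j − 28.
Set 3j − 28 = -7: j = 7.
C(14,7) = 3432; 2^7 = 128; 3^7 = 2187.
Coefficient = 3432 · 128 · 2187 = 960740352.

960740352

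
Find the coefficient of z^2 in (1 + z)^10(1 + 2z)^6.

225

Coefficient of z^2 = Σ_{j} C(10,j)·1^j·C(6,2-j)·2^(2-j) for j from 0 to 2.
= 60 + 120 + 45 = 225.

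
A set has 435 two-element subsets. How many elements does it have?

30

n(n−1)/2 = 435 ⇒ n(n−1) = 870. Since 30·29 = 870, n = 30.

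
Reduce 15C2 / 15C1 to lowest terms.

7

C(n,k+1)/C(n,k) = (n−k)/(k+1) = (15−1)/(1+1) = 14/2 = 7.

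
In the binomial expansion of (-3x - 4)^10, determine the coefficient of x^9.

787320

The general term is C(10,j)·(-3x)^j·(-4)^(10-j); the x^9 term has j = 9.
C(10,9) = 10.
Coefficient = C(10,9) · (-3)^9 · (-4)^1 = 10 · (-19683) · (-4) = 787320.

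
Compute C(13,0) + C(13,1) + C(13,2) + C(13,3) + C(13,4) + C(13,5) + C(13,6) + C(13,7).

5812

1 + 13 + 78 + 286 + 715 + 1287 + 1716 + 1716 = 5812.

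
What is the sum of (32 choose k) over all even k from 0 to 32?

2147483648

Half of (1+1)^32 + (1−1)^32 gives the even-index sum: 2^31 = 2147483648.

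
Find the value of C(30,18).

C(30,18) = C(30,12) by symmetry.
C(30,12) = (30·29·28·27·26·25·24·23·22·21·20·19) / 12! = 41430393164160000 / 479001600 = 86493225.

86493225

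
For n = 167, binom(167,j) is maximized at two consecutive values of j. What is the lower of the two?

For odd n = 167, C(167,j) peaks at j = (n−1)/2 and (n+1)/2; the lower is 83.

83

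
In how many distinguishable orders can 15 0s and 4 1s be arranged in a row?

Choose positions for the 0s: C(19,15) = 3876.

3876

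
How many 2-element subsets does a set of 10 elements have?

C(10,2) = (10·9) / 2! = 90 / 2 = 45.

45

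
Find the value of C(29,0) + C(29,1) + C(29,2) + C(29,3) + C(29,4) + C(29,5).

146596

1 + 29 + 406 + 3654 + 23751 + 118755 = 146596.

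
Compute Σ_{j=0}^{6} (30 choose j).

1 + 30 + 435 + 4060 + 27405 + 142506 + 593775 = 768212.

768212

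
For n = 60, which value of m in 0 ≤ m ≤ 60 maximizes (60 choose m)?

30

C(60,m) is maximized at m = 60/2 = 30.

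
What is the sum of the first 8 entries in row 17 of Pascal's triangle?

1 + 17 + 136 + 680 + 2380 + 6188 + 12376 + 19448 = 41226.

41226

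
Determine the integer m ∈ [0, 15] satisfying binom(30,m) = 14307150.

9

C(30,m) increases on 0 ≤ m ≤ 15. C(30,8) = 5852925 and C(30,9) = 14307150, so m = 9.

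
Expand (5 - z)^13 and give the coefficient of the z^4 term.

1396484375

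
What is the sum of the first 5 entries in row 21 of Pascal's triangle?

7547

1 + 21 + 210 + 1330 + 5985 = 7547.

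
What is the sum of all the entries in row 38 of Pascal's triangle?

274877906944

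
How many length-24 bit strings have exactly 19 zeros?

Choose the 19 positions: C(24,19) = 42504.

42504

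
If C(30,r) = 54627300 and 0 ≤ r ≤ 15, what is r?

11

C(30,r) increases on 0 ≤ r ≤ 15. C(30,10) = 30045015 and C(30,11) = 54627300, so r = 11.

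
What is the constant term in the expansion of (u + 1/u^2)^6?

15

General term: C(6,j)·(u)^j·(1/u^2)^(6-j), with u-exponent 1j − 2(6−j) = 3j − 12.
Set 3j − 12 = 0: j = 4.
C(6,4) = 15; 1^4 = 1; 1^2 = 1.
Coefficient = 15 · 1 · 1 = 15.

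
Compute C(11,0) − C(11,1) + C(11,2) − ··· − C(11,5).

-252

The partial alternating sum Σ_{k=0}^{5} (−1)^k C(11,k) = (−1)^5 C(10,5) = -252.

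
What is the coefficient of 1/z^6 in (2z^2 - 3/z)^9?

General term: C(9,j)·(2z^2)^j·(-3/z)^(9-j), with z-exponent 2j − 1(9−j) = 3j − 9.
Set 3j − 9 = -6: j = 1.
C(9,1) = 9; 2^1 = 2; (-3)^8 = 6561.
Coefficient = 9 · 2 · 6561 = 118098.

118098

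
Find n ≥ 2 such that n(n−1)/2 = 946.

44

n(n−1)/2 = 946 ⇒ n(n−1) = 1892. Since 44·43 = 1892, n = 44.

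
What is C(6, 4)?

15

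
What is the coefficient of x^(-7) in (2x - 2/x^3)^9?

General term: C(9,j)·(2x)^j·(-2/x^3)^(9-j), with x-exponent 1j − 3(9−j) = 4j − 27.
Set 4j − 27 = -7: j = 5.
C(9,5) = 126; 2^5 = 32; (-2)^4 = 16.
Coefficient = 126 · 32 · 16 = 64512.

64512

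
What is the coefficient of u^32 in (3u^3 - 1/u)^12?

-2125764

General term: C(12,j)·(3u^3)^j·(-1/u)^(12-j), with u-exponent 3j − 1(12−j) = 4j − 12.
Set 4j − 12 = 32: j = 11.
C(12,11) = 12; 3^11 = 177147; (-1)^1 = -1.
Coefficient = 12 · 177147 · (-1) = -2125764.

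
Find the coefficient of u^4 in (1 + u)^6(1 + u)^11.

(1 + u)^6(1 + u)^11 = (1 + u)^17, so the coefficient of u^4 is C(17,4)·1^4 = 2380·1 = 2380.

2380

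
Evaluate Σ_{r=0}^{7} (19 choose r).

94184

1 + 19 + 171 + 969 + 3876 + 11628 + 27132 + 50388 = 94184.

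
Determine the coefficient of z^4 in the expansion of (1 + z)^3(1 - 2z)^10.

Coefficient of z^4 = Σ_{j} C(3,j)·1^j·C(10,4-j)·(-2)^(4-j) for j from 0 to 3.
= 3360 + (-2880) + 540 + (-20) = 1000.

1000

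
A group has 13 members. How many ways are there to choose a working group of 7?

This is C(13,7) = 1716.

1716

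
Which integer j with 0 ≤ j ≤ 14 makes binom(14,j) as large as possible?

7

C(14,j) is maximized at j = 14/2 = 7.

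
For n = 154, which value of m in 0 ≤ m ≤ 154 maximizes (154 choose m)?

77

C(154,m) is maximized at m = 154/2 = 77.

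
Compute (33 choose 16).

C(33,16) = (33·32·31·30·29·28·27·26·25·24·23·22·21·20·19·18) / 16! = 24412776311194951680000 / 20922789888000 = 1166803110.

1166803110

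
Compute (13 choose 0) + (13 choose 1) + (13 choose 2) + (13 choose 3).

378

1 + 13 + 78 + 286 = 378.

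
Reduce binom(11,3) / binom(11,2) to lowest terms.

3

C(n,k+1)/C(n,k) = (n−k)/(k+1) = (11−2)/(2+1) = 9/3 = 3.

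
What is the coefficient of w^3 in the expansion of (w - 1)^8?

-56

The general term is C(8,j)·(w)^j·(-1)^(8-j); the w^3 term has j = 3.
C(8,3) = 56.
Coefficient = C(8,3) · (-1)^5 = 56 · (-1) = -56.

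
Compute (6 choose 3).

C(6,3) = (6·5·4) / 3! = 120 / 6 = 20.

20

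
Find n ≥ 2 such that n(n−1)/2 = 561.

n(n−1)/2 = 561 ⇒ n(n−1) = 1122. Since 34·33 = 1122, n = 34.

34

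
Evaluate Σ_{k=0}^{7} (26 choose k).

1 + 26 + 325 + 2600 + 14950 + 65780 + 230230 + 657800 = 971712.

971712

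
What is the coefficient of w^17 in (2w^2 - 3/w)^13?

-7907328

General term: C(13,j)·(2w^2)^j·(-3/w)^(13-j), with w-exponent 2j − 1(13−j) = 3j − 13.
Set 3j − 13 = 17: j = 10.
C(13,10) = 286; 2^10 = 1024; (-3)^3 = -27.
Coefficient = 286 · 1024 · (-27) = -7907328.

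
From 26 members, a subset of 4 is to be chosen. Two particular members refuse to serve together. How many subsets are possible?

All 4-subsets: C(26,4) = 14950. Those containing both fixed elements: C(24,2) = 276.
14950 − 276 = 14674.

14674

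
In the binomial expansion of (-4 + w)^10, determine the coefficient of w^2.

The general term is C(10,j)·(-4)^j·(w)^(10-j); the w^2 term has j = 8.
C(10,8) = 45.
Coefficient = C(10,8) · (-4)^8 = 45 · 65536 = 2949120.

2949120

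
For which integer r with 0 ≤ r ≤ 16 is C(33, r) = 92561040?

10

C(33,r) increases on 0 ≤ r ≤ 16. C(33,9) = 38567100 and C(33,10) = 92561040, so r = 10.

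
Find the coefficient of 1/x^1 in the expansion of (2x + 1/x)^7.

General term: C(7,j)·(2x)^j·(1/x)^(7-j), with x-exponent 1j − 1(7−j) = 2j − 7.
Set 2j − 7 = -1: j = 3.
C(7,3) = 35; 2^3 = 8; 1^4 = 1.
Coefficient = 35 · 8 · 1 = 280.

280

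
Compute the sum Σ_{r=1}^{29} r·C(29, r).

7784628224

Differentiating (1+x)^29 and setting x=1: Σ r·C(29,r) = 29·2^28 = 7784628224.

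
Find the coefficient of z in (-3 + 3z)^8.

-52488

The general term is C(8,j)·(-3)^j·(3z)^(8-j); the z^1 term has j = 7.
C(8,7) = 8.
Coefficient = C(8,7) · (-3)^7 · 3^1 = 8 · (-2187) · 3 = -52488.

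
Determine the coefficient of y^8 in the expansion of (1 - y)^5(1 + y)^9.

Coefficient of y^8 = Σ_{j} C(5,j)·(-1)^j·C(9,8-j)·1^(8-j) for j from 0 to 5.
= 9 + (-180) + 840 + (-1260) + 630 + (-84) = -45.

-45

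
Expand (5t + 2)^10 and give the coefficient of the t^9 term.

The general term is C(10,j)·(5t)^j·(2)^(10-j); the t^9 term has j = 9.
C(10,9) = 10.
Coefficient = C(10,9) · 5^9 · 2^1 = 10 · 1953125 · 2 = 39062500.

39062500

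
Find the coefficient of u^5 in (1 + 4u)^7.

The general term is C(7,j)·(1)^j·(4u)^(7-j); the u^5 term has j = 2.
C(7,2) = 21.
Coefficient = C(7,2) · 4^5 = 21 · 1024 = 21504.

21504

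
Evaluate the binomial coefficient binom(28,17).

21474180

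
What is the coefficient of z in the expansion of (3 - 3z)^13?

-20726199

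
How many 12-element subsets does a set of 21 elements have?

293930

C(21,12) = C(21,9) by symmetry.
C(21,9) = (21·20·19·18·17·16·15·14·13) / 9! = 106661318400 / 362880 = 293930.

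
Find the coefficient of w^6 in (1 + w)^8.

The general term is C(8,j)·(1)^j·(w)^(8-j); the w^6 term has j = 2.
C(8,2) = 28.
Coefficient = C(8,2) = 28.

28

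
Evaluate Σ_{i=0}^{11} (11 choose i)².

By Vandermonde's identity, Σ C(11,i)² = C(22,11) = 705432.

705432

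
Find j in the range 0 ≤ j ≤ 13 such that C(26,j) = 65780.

5

C(26,j) increases on 0 ≤ j ≤ 13. C(26,4) = 14950 and C(26,5) = 65780, so j = 5.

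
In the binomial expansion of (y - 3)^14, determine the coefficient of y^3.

-64481508

The general term is C(14,j)·(y)^j·(-3)^(14-j); the y^3 term has j = 3.
C(14,3) = 364.
Coefficient = C(14,3) · (-3)^11 = 364 · (-177147) = -64481508.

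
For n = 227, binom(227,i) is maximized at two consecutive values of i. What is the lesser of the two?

113

For odd n = 227, C(227,i) peaks at i = (n−1)/2 and (n+1)/2; the lesser is 113.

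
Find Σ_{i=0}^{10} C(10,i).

1024

The entries of row 10 sum to 2^10 = 1024.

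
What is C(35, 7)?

6724520

C(35,7) = (35·34·33·32·31·30·29) / 7! = 33891580800 / 5040 = 6724520.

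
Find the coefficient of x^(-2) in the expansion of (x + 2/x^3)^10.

General term: C(10,j)·(x)^j·(2/x^3)^(10-j), with x-exponent 1j − 3(10−j) = 4j − 30.
Set 4j − 30 = -2: j = 7.
C(10,7) = 120; 1^7 = 1; 2^3 = 8.
Coefficient = 120 · 1 · 8 = 960.

960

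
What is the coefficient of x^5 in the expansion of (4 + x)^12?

The general term is C(12,j)·(4)^j·(x)^(12-j); the x^5 term has j = 7.
C(12,7) = 792.
Coefficient = C(12,7) · 4^7 = 792 · 16384 = 12976128.

12976128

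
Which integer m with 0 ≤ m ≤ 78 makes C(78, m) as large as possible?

C(78,m) is maximized at m = 78/2 = 39.

39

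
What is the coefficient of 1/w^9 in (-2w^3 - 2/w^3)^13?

-10543104

General term: C(13,j)·(-2w^3)^j·(-2/w^3)^(13-j), with w-exponent 3j − 3(13−j) = 6j − 39.
Set 6j − 39 = -9: j = 5.
C(13,5) = 1287; (-2)^5 = -32; (-2)^8 = 256.
Coefficient = 1287 · (-32) · 256 = -10543104.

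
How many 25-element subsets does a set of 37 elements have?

1852482996

C(37,25) = C(37,12) by symmetry.
C(37,12) = (37·36·35·34·33·32·31·30·29·28·27·26) / 12! = 887342319056793600 / 479001600 = 1852482996.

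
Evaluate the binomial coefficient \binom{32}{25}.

3365856

C(32,25) = C(32,7) by symmetry.
C(32,7) = (32·31·30·29·28·27·26) / 7! = 16963914240 / 5040 = 3365856.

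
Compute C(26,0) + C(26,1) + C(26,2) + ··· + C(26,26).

67108864

Setting x = 1 in (1+x)^26 gives Σ C(26,i) = 2^26 = 67108864.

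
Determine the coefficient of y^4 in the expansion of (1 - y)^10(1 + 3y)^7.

-420

Coefficient of y^4 = Σ_{j} C(10,j)·(-1)^j·C(7,4-j)·3^(4-j) for j from 0 to 4.
= 2835 + (-9450) + 8505 + (-2520) + 210 = -420.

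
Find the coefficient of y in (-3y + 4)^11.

The general term is C(11,j)·(-3y)^j·(4)^(11-j); the y^1 term has j = 1.
C(11,1) = 11.
Coefficient = C(11,1) · (-3)^1 · 4^10 = 11 · (-3) · 1048576 = -34603008.

-34603008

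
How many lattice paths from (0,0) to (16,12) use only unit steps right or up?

30421755

Each path is a sequence of 28 steps with 16 rights: C(28,16) = 30421755.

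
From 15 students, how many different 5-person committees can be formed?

This is C(15,5) = 3003.

3003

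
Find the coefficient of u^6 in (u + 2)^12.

59136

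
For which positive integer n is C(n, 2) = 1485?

n(n−1)/2 = 1485 ⇒ n(n−1) = 2970. Since 55·54 = 2970, n = 55.

55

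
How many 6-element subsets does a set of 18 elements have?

C(18,6) = (18·17·16·15·14·13) / 6! = 13366080 / 720 = 18564.

18564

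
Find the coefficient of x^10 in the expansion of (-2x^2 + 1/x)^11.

-42240

General term: C(11,j)·(-2x^2)^j·(1/x)^(11-j), with x-exponent 2j − 1(11−j) = 3j − 11.
Set 3j − 11 = 10: j = 7.
C(11,7) = 330; (-2)^7 = -128; 1^4 = 1.
Coefficient = 330 · (-128) · 1 = -42240.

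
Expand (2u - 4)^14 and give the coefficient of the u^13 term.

-458752

The general term is C(14,j)·(2u)^j·(-4)^(14-j); the u^13 term has j = 13.
C(14,13) = 14.
Coefficient = C(14,13) · 2^13 · (-4)^1 = 14 · 8192 · (-4) = -458752.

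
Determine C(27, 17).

C(27,17) = C(27,10) by symmetry.
C(27,10) = (27·26·25·24·23·22·21·20·19·18) / 10! = 30613591008000 / 3628800 = 8436285.

8436285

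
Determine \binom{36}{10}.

C(36,10) = (36·35·34·33·32·31·30·29·28·27) / 10! = 922393263052800 / 3628800 = 254186856.

254186856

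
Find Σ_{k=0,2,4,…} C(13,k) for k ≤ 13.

4096

Even-k terms of row 13 sum to 2^12 = 4096.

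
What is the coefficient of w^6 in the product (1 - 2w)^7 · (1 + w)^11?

Coefficient of w^6 = Σ_{j} C(7,j)·(-2)^j·C(11,6-j)·1^(6-j) for j from 0 to 6.
= 462 + (-6468) + 27720 + (-46200) + 30800 + (-7392) + 448 = -630.

-630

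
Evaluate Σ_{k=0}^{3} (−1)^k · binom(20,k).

The partial alternating sum Σ_{k=0}^{3} (−1)^k C(20,k) = (−1)^3 C(19,3) = -969.

-969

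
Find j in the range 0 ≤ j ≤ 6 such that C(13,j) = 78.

2

C(13,j) increases on 0 ≤ j ≤ 6. C(13,1) = 13 and C(13,2) = 78, so j = 2.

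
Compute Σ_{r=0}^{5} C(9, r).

382

1 + 9 + 36 + 84 + 126 + 126 = 382.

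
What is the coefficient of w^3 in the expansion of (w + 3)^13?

16888014

The general term is C(13,j)·(w)^j·(3)^(13-j); the w^3 term has j = 3.
C(13,3) = 286.
Coefficient = C(13,3) · 3^10 = 286 · 59049 = 16888014.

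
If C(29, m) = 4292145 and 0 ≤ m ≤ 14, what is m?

8

C(29,m) increases on 0 ≤ m ≤ 14. C(29,7) = 1560780 and C(29,8) = 4292145, so m = 8.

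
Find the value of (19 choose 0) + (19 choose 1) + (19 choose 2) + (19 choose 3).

1160

1 + 19 + 171 + 969 = 1160.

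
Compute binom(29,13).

C(29,13) = (29·28·27·26·25·24·23·22·21·20·19·18·17) / 13! = 422590010274432000 / 6227020800 = 67863915.

67863915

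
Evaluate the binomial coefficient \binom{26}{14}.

9657700

C(26,14) = C(26,12) by symmetry.
C(26,12) = (26·25·24·23·22·21·20·19·18·17·16·15) / 12! = 4626053752320000 / 479001600 = 9657700.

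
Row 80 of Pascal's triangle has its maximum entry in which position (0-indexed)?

40

C(80,i) is maximized at i = 80/2 = 40.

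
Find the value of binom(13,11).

78

C(13,11) = C(13,2) by symmetry.
C(13,2) = (13·12) / 2! = 156 / 2 = 78.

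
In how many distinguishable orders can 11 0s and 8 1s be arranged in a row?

75582

Choose positions for the 0s: C(19,11) = 75582.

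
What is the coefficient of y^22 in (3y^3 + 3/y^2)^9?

General term: C(9,j)·(3y^3)^j·(3/y^2)^(9-j), with y-exponent 3j − 2(9−j) = 5j − 18.
Set 5j − 18 = 22: j = 8.
C(9,8) = 9; 3^8 = 6561; 3^1 = 3.
Coefficient = 9 · 6561 · 3 = 177147.

177147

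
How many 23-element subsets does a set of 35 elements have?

834451800

C(35,23) = C(35,12) by symmetry.
C(35,12) = (35·34·33·32·31·30·29·28·27·26·25·24) / 12! = 399703747322880000 / 479001600 = 834451800.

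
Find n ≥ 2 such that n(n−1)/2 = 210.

n(n−1)/2 = 210 ⇒ n(n−1) = 420. Since 21·20 = 420, n = 21.

21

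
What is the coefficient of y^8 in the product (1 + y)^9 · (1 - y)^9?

126

Coefficient of y^8 = Σ_{j} C(9,j)·1^j·C(9,8-j)·(-1)^(8-j) for j from 0 to 8.
= 9 + (-324) + 3024 + (-10584) + 15876 + (-10584) + 3024 + (-324) + 9 = 126.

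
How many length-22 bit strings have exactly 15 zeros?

170544

Choose the 15 positions: C(22,15) = 170544.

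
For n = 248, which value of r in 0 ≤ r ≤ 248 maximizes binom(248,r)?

124

C(248,r) is maximized at r = 248/2 = 124.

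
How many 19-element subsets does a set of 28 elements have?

6906900

C(28,19) = C(28,9) by symmetry.
C(28,9) = (28·27·26·25·24·23·22·21·20) / 9! = 2506375872000 / 362880 = 6906900.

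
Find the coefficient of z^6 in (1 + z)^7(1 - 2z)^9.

Coefficient of z^6 = Σ_{j} C(7,j)·1^j·C(9,6-j)·(-2)^(6-j) for j from 0 to 6.
= 5376 + (-28224) + 42336 + (-23520) + 5040 + (-378) + 7 = 637.

637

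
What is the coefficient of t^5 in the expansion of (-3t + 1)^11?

-112266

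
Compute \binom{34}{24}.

131128140

C(34,24) = C(34,10) by symmetry.
C(34,10) = (34·33·32·31·30·29·28·27·26·25) / 10! = 475837794432000 / 3628800 = 131128140.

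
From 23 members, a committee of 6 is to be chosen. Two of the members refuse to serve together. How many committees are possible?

94962

All 6-subsets: C(23,6) = 100947. Those containing both fixed elements: C(21,4) = 5985.
100947 − 5985 = 94962.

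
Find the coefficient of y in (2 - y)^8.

The general term is C(8,j)·(2)^j·(-y)^(8-j); the y^1 term has j = 7.
C(8,7) = 8.
Coefficient = C(8,7) · 2^7 · (-1)^1 = 8 · 128 · (-1) = -1024.

-1024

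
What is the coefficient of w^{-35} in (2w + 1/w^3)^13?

26

General term: C(13,j)·(2w)^j·(1/w^3)^(13-j), with w-exponent 1j − 3(13−j) = 4j − 39.
Set 4j − 39 = -35: j = 1.
C(13,1) = 13; 2^1 = 2; 1^12 = 1.
Coefficient = 13 · 2 · 1 = 26.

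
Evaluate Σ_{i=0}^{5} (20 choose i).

21700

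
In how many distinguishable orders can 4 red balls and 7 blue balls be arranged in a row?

Choose positions for the red balls: C(11,4) = 330.

330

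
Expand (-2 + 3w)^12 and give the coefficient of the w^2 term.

608256

The general term is C(12,j)·(-2)^j·(3w)^(12-j); the w^2 term has j = 10.
C(12,10) = 66.
Coefficient = C(12,10) · (-2)^10 · 3^2 = 66 · 1024 · 9 = 608256.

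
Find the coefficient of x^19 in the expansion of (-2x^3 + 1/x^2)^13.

-366080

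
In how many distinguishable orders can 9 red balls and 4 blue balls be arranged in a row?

715

Choose positions for the red balls: C(13,9) = 715.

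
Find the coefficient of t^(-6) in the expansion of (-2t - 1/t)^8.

General term: C(8,j)·(-2t)^j·(-1/t)^(8-j), with t-exponent 1j − 1(8−j) = 2j − 8.
Set 2j − 8 = -6: j = 1.
C(8,1) = 8; (-2)^1 = -2; (-1)^7 = -1.
Coefficient = 8 · (-2) · (-1) = 16.

16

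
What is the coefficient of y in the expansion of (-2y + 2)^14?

The general term is C(14,j)·(-2y)^j·(2)^(14-j); the y^1 term has j = 1.
C(14,1) = 14.
Coefficient = C(14,1) · (-2)^1 · 2^13 = 14 · (-2) · 8192 = -229376.

-229376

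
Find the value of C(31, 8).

7888725

C(31,8) = (31·30·29·28·27·26·25·24) / 8! = 318073392000 / 40320 = 7888725.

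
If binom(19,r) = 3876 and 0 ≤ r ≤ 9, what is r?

C(19,r) increases on 0 ≤ r ≤ 9. C(19,3) = 969 and C(19,4) = 3876, so r = 4.

4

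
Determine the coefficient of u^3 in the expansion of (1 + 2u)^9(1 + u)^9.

2700

Coefficient of u^3 = Σ_{j} C(9,j)·2^j·C(9,3-j)·1^(3-j) for j from 0 to 3.
= 84 + 648 + 1296 + 672 = 2700.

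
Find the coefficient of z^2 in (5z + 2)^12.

The general term is C(12,j)·(5z)^j·(2)^(12-j); the z^2 term has j = 2.
C(12,2) = 66.
Coefficient = C(12,2) · 5^2 · 2^10 = 66 · 25 · 1024 = 1689600.

1689600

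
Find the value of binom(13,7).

C(13,7) = C(13,6) by symmetry.
C(13,6) = (13·12·11·10·9·8) / 6! = 1235520 / 720 = 1716.

1716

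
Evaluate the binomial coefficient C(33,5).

C(33,5) = (33·32·31·30·29) / 5! = 28480320 / 120 = 237336.

237336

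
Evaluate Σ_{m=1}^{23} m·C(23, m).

96468992

Since m·C(23,m) = 23·C(22,m−1), the sum is 23·2^22 = 23·4194304 = 96468992.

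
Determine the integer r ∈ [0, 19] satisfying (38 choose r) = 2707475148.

C(38,r) increases on 0 ≤ r ≤ 19. C(38,11) = 1203322288 and C(38,12) = 2707475148, so r = 12.

12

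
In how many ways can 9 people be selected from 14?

2002

This is C(14,9) = 2002.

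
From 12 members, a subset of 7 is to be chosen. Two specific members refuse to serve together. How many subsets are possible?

All 7-subsets: C(12,7) = 792. Those containing both fixed elements: C(10,5) = 252.
792 − 252 = 540.

540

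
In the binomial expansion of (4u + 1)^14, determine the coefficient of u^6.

12300288

The general term is C(14,j)·(4u)^j·(1)^(14-j); the u^6 term has j = 6.
C(14,6) = 3003.
Coefficient = C(14,6) · 4^6 = 3003 · 4096 = 12300288.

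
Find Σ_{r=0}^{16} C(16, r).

Setting x = 1 in (1+x)^16 gives Σ C(16,r) = 2^16 = 65536.

65536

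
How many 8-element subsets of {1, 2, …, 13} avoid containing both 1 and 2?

825

All 8-subsets: C(13,8) = 1287. Those containing both fixed elements: C(11,6) = 462.
1287 − 462 = 825.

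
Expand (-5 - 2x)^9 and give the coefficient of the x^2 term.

-11250000

The general term is C(9,j)·(-5)^j·(-2x)^(9-j); the x^2 term has j = 7.
C(9,7) = 36.
Coefficient = C(9,7) · (-5)^7 · (-2)^2 = 36 · (-78125) · 4 = -11250000.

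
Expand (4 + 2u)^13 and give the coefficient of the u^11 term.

2555904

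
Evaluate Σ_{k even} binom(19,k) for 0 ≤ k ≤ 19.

Even-k terms of row 19 sum to 2^18 = 262144.

262144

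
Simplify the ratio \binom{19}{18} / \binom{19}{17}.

1/9

C(n,k+1)/C(n,k) = (n−k)/(k+1) = (19−17)/(17+1) = 2/18 = 1/9.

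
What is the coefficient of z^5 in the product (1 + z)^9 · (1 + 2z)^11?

131202

Coefficient of z^5 = Σ_{j} C(9,j)·1^j·C(11,5-j)·2^(5-j) for j from 0 to 5.
= 14784 + 47520 + 47520 + 18480 + 2772 + 126 = 131202.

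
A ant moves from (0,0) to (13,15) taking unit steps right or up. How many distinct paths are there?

37442160

Each path is a sequence of 28 steps with 13 rights: C(28,13) = 37442160.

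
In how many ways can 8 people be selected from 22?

319770

This is C(22,8) = 319770.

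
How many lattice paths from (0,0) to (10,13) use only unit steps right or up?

Each path is a sequence of 23 steps with 10 rights: C(23,10) = 1144066.

1144066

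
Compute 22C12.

646646

C(22,12) = C(22,10) by symmetry.
C(22,10) = (22·21·20·19·18·17·16·15·14·13) / 10! = 2346549004800 / 3628800 = 646646.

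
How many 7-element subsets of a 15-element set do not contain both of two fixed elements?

All 7-subsets: C(15,7) = 6435. Those containing both fixed elements: C(13,5) = 1287.
6435 − 1287 = 5148.

5148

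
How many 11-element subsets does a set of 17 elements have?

C(17,11) = C(17,6) by symmetry.
C(17,6) = (17·16·15·14·13·12) / 6! = 8910720 / 720 = 12376.

12376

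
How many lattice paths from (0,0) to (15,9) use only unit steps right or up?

1307504

Each path is a sequence of 24 steps with 15 rights: C(24,15) = 1307504.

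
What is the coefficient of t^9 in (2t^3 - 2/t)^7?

General term: C(7,j)·(2t^3)^j·(-2/t)^(7-j), with t-exponent 3j − 1(7−j) = 4j − 7.
Set 4j − 7 = 9: j = 4.
C(7,4) = 35; 2^4 = 16; (-2)^3 = -8.
Coefficient = 35 · 16 · (-8) = -4480.

-4480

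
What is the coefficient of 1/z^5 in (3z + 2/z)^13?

29652480

General term: C(13,j)·(3z)^j·(2/z)^(13-j), with z-exponent 1j − 1(13−j) = 2j − 13.
Set 2j − 13 = -5: j = 4.
C(13,4) = 715; 3^4 = 81; 2^9 = 512.
Coefficient = 715 · 81 · 512 = 29652480.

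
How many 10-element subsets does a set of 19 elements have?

C(19,10) = C(19,9) by symmetry.
C(19,9) = (19·18·17·16·15·14·13·12·11) / 9! = 33522128640 / 362880 = 92378.

92378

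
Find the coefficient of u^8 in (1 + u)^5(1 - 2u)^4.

Coefficient of u^8 = Σ_{j} C(5,j)·1^j·C(4,8-j)·(-2)^(8-j) for j from 4 to 5.
= 80 + (-32) = 48.

48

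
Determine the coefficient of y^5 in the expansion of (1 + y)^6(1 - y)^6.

0

Coefficient of y^5 = Σ_{j} C(6,j)·1^j·C(6,5-j)·(-1)^(5-j) for j from 0 to 5.
= (-6) + 90 + (-300) + 300 + (-90) + 6 = 0.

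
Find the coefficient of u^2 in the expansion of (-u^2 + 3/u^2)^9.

-10206

General term: C(9,j)·(-u^2)^j·(3/u^2)^(9-j), with u-exponent 2j − 2(9−j) = 4j − 18.
Set 4j − 18 = 2: j = 5.
C(9,5) = 126; (-1)^5 = -1; 3^4 = 81.
Coefficient = 126 · (-1) · 81 = -10206.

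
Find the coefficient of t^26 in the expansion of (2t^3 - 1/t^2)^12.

General term: C(12,j)·(2t^3)^j·(-1/t^2)^(12-j), with t-exponent 3j − 2(12−j) = 5j − 24.
Set 5j − 24 = 26: j = 10.
C(12,10) = 66; 2^10 = 1024; (-1)^2 = 1.
Coefficient = 66 · 1024 · 1 = 67584.

67584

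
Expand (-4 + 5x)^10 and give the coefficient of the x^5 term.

-806400000

The general term is C(10,j)·(-4)^j·(5x)^(10-j); the x^5 term has j = 5.
C(10,5) = 252.
Coefficient = C(10,5) · (-4)^5 · 5^5 = 252 · (-1024) · 3125 = -806400000.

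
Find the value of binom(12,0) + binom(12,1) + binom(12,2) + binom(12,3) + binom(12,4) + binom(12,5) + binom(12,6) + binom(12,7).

3302

1 + 12 + 66 + 220 + 495 + 792 + 924 + 792 = 3302.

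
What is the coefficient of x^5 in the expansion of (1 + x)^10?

The general term is C(10,j)·(1)^j·(x)^(10-j); the x^5 term has j = 5.
C(10,5) = 252.
Coefficient = C(10,5) = 252.

252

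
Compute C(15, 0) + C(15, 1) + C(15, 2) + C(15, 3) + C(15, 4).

1 + 15 + 105 + 455 + 1365 = 1941.

1941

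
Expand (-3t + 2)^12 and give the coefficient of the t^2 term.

608256

The general term is C(12,j)·(-3t)^j·(2)^(12-j); the t^2 term has j = 2.
C(12,2) = 66.
Coefficient = C(12,2) · (-3)^2 · 2^10 = 66 · 9 · 1024 = 608256.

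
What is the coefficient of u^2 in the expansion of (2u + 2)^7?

2688

The general term is C(7,j)·(2u)^j·(2)^(7-j); the u^2 term has j = 2.
C(7,2) = 21.
Coefficient = C(7,2) · 2^2 · 2^5 = 21 · 4 · 32 = 2688.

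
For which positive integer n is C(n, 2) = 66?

12

n(n−1)/2 = 66 ⇒ n(n−1) = 132. Since 12·11 = 132, n = 12.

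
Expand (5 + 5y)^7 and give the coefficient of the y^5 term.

1640625

The general term is C(7,j)·(5)^j·(5y)^(7-j); the y^5 term has j = 2.
C(7,2) = 21.
Coefficient = C(7,2) · 5^2 · 5^5 = 21 · 25 · 3125 = 1640625.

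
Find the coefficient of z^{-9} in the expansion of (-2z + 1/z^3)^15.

-2562560

General term: C(15,j)·(-2z)^j·(1/z^3)^(15-j), with z-exponent 1j − 3(15−j) = 4j − 45.
Set 4j − 45 = -9: j = 9.
C(15,9) = 5005; (-2)^9 = -512; 1^6 = 1.
Coefficient = 5005 · (-512) · 1 = -2562560.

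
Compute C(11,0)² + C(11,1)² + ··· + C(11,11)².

705432

Σ C(11,r)² is the coefficient of x^11 in (1+x)^11(1+x)^11 = (1+x)^22, i.e. C(22,11) = 705432.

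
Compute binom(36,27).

C(36,27) = C(36,9) by symmetry.
C(36,9) = (36·35·34·33·32·31·30·29·28) / 9! = 34162713446400 / 362880 = 94143280.

94143280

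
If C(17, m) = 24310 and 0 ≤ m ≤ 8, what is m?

C(17,m) increases on 0 ≤ m ≤ 8. C(17,7) = 19448 and C(17,8) = 24310, so m = 8.

8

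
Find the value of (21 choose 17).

C(21,17) = C(21,4) by symmetry.
C(21,4) = (21·20·19·18) / 4! = 143640 / 24 = 5985.

5985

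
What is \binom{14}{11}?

364

C(14,11) = C(14,3) by symmetry.
C(14,3) = (14·13·12) / 3! = 2184 / 6 = 364.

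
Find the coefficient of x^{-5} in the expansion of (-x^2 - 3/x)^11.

General term: C(11,j)·(-x^2)^j·(-3/x)^(11-j), with x-exponent 2j − 1(11−j) = 3j − 11.
Set 3j − 11 = -5: j = 2.
C(11,2) = 55; (-1)^2 = 1; (-3)^9 = -19683.
Coefficient = 55 · 1 · (-19683) = -1082565.

-1082565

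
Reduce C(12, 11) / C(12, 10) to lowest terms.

C(n,k+1)/C(n,k) = (n−k)/(k+1) = (12−10)/(10+1) = 2/11.

2/11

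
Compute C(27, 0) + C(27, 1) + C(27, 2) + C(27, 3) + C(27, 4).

20854

1 + 27 + 351 + 2925 + 17550 = 20854.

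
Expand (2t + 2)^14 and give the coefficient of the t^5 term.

The general term is C(14,j)·(2t)^j·(2)^(14-j); the t^5 term has j = 5.
C(14,5) = 2002.
Coefficient = C(14,5) · 2^5 · 2^9 = 2002 · 32 · 512 = 32800768.

32800768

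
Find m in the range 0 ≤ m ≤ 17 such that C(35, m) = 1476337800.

13

C(35,m) increases on 0 ≤ m ≤ 17. C(35,12) = 834451800 and C(35,13) = 1476337800, so m = 13.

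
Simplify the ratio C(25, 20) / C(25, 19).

C(n,k+1)/C(n,k) = (n−k)/(k+1) = (25−19)/(19+1) = 6/20 = 3/10.

3/10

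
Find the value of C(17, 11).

12376

C(17,11) = C(17,6) by symmetry.
C(17,6) = (17·16·15·14·13·12) / 6! = 8910720 / 720 = 12376.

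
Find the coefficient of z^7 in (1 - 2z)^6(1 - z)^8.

-34232

Coefficient of z^7 = Σ_{j} C(6,j)·(-2)^j·C(8,7-j)·(-1)^(7-j) for j from 0 to 6.
= (-8) + (-336) + (-3360) + (-11200) + (-13440) + (-5376) + (-512) = -34232.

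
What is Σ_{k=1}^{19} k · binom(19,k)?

Differentiating (1+x)^19 and setting x=1: Σ k·C(19,k) = 19·2^18 = 4980736.

4980736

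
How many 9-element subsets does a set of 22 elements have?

497420

C(22,9) = (22·21·20·19·18·17·16·15·14) / 9! = 180503769600 / 362880 = 497420.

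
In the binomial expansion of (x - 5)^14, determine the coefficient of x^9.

The general term is C(14,j)·(x)^j·(-5)^(14-j); the x^9 term has j = 9.
C(14,9) = 2002.
Coefficient = C(14,9) · (-5)^5 = 2002 · (-3125) = -6256250.

-6256250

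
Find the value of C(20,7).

C(20,7) = (20·19·18·17·16·15·14) / 7! = 390700800 / 5040 = 77520.

77520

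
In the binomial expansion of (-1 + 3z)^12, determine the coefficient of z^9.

-4330260

The general term is C(12,j)·(-1)^j·(3z)^(12-j); the z^9 term has j = 3.
C(12,3) = 220.
Coefficient = C(12,3) · (-1)^3 · 3^9 = 220 · (-1) · 19683 = -4330260.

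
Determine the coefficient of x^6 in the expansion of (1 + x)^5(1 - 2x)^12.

Coefficient of x^6 = Σ_{j} C(5,j)·1^j·C(12,6-j)·(-2)^(6-j) for j from 0 to 5.
= 59136 + (-126720) + 79200 + (-17600) + 1320 + (-24) = -4688.

-4688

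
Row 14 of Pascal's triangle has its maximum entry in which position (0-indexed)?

C(14,k) is maximized at k = 14/2 = 7.

7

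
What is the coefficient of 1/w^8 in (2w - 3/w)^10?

General term: C(10,j)·(2w)^j·(-3/w)^(10-j), with w-exponent 1j − 1(10−j) = 2j − 10.
Set 2j − 10 = -8: j = 1.
C(10,1) = 10; 2^1 = 2; (-3)^9 = -19683.
Coefficient = 10 · 2 · (-19683) = -393660.

-393660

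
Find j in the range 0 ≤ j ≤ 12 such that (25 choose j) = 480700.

C(25,j) increases on 0 ≤ j ≤ 12. C(25,6) = 177100 and C(25,7) = 480700, so j = 7.

7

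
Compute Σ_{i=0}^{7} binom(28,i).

1 + 28 + 378 + 3276 + 20475 + 98280 + 376740 + 1184040 = 1683218.

1683218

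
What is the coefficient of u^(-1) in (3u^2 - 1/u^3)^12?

-1732104

General term: C(12,j)·(3u^2)^j·(-1/u^3)^(12-j), with u-exponent 2j − 3(12−j) = 5j − 36.
Set 5j − 36 = -1: j = 7.
C(12,7) = 792; 3^7 = 2187; (-1)^5 = -1.
Coefficient = 792 · 2187 · (-1) = -1732104.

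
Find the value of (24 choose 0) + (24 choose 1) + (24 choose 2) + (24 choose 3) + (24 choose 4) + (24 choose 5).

55455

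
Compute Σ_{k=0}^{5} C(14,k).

1 + 14 + 91 + 364 + 1001 + 2002 = 3473.

3473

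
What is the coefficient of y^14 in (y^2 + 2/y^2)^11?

220

General term: C(11,j)·(y^2)^j·(2/y^2)^(11-j), with y-exponent 2j − 2(11−j) = 4j − 22.
Set 4j − 22 = 14: j = 9.
C(11,9) = 55; 1^9 = 1; 2^2 = 4.
Coefficient = 55 · 1 · 4 = 220.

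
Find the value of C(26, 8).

C(26,8) = (26·25·24·23·22·21·20·19) / 8! = 62990928000 / 40320 = 1562275.

1562275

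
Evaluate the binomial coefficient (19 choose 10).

C(19,10) = C(19,9) by symmetry.
C(19,9) = (19·18·17·16·15·14·13·12·11) / 9! = 33522128640 / 362880 = 92378.

92378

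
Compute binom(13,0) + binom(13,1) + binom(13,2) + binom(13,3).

1 + 13 + 78 + 286 = 378.

378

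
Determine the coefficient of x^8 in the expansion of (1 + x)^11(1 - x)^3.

Coefficient of x^8 = Σ_{j} C(11,j)·1^j·C(3,8-j)·(-1)^(8-j) for j from 5 to 8.
= (-462) + 1386 + (-990) + 165 = 99.

99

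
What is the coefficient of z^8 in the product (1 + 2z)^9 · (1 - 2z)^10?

32256

Coefficient of z^8 = Σ_{j} C(9,j)·2^j·C(10,8-j)·(-2)^(8-j) for j from 0 to 8.
= 11520 + (-276480) + 1935360 + (-5419008) + 6773760 + (-3870720) + 967680 + (-92160) + 2304 = 32256.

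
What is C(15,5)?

C(15,5) = (15·14·13·12·11) / 5! = 360360 / 120 = 3003.

3003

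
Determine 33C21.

354817320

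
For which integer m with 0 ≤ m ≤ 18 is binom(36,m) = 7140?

3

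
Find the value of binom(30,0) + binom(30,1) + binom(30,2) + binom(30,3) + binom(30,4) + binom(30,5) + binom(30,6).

768212

1 + 30 + 435 + 4060 + 27405 + 142506 + 593775 = 768212.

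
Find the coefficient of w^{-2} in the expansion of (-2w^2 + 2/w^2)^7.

-4480

General term: C(7,j)·(-2w^2)^j·(2/w^2)^(7-j), with w-exponent 2j − 2(7−j) = 4j − 14.
Set 4j − 14 = -2: j = 3.
C(7,3) = 35; (-2)^3 = -8; 2^4 = 16.
Coefficient = 35 · (-8) · 16 = -4480.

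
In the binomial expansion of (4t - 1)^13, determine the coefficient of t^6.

The general term is C(13,j)·(4t)^j·(-1)^(13-j); the t^6 term has j = 6.
C(13,6) = 1716.
Coefficient = C(13,6) · 4^6 · (-1)^7 = 1716 · 4096 · (-1) = -7028736.

-7028736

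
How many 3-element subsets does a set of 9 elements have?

84

C(9,3) = (9·8·7) / 3! = 504 / 6 = 84.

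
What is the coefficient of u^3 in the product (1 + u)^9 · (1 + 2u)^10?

3384

Coefficient of u^3 = Σ_{j} C(9,j)·1^j·C(10,3-j)·2^(3-j) for j from 0 to 3.
= 960 + 1620 + 720 + 84 = 3384.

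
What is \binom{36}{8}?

30260340

C(36,8) = (36·35·34·33·32·31·30·29) / 8! = 1220096908800 / 40320 = 30260340.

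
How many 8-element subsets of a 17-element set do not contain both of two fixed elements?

19305

All 8-subsets: C(17,8) = 24310. Those containing both fixed elements: C(15,6) = 5005.
24310 − 5005 = 19305.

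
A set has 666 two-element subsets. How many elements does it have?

37

n(n−1)/2 = 666 ⇒ n(n−1) = 1332. Since 37·36 = 1332, n = 37.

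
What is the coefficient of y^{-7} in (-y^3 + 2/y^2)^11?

-42240

General term: C(11,j)·(-y^3)^j·(2/y^2)^(11-j), with y-exponent 3j − 2(11−j) = 5j − 22.
Set 5j − 22 = -7: j = 3.
C(11,3) = 165; (-1)^3 = -1; 2^8 = 256.
Coefficient = 165 · (-1) · 256 = -42240.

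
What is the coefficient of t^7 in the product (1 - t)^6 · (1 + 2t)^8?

816

Coefficient of t^7 = Σ_{j} C(6,j)·(-1)^j·C(8,7-j)·2^(7-j) for j from 0 to 6.
= 1024 + (-10752) + 26880 + (-22400) + 6720 + (-672) + 16 = 816.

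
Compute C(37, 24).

3562467300

C(37,24) = C(37,13) by symmetry.
C(37,13) = (37·36·35·34·33·32·31·30·29·28·27·26·25) / 13! = 22183557976419840000 / 6227020800 = 3562467300.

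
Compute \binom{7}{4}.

35

C(7,4) = C(7,3) by symmetry.
C(7,3) = (7·6·5) / 3! = 210 / 6 = 35.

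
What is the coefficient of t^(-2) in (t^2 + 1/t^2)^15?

6435

General term: C(15,j)·(t^2)^j·(1/t^2)^(15-j), with t-exponent 2j − 2(15−j) = 4j − 30.
Set 4j − 30 = -2: j = 7.
C(15,7) = 6435; 1^7 = 1; 1^8 = 1.
Coefficient = 6435 · 1 · 1 = 6435.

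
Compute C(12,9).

220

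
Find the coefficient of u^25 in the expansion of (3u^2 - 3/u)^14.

-66961566

General term: C(14,j)·(3u^2)^j·(-3/u)^(14-j), with u-exponent 2j − 1(14−j) = 3j − 14.
Set 3j − 14 = 25: j = 13.
C(14,13) = 14; 3^13 = 1594323; (-3)^1 = -3.
Coefficient = 14 · 1594323 · (-3) = -66961566.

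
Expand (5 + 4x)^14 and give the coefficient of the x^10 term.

656015360000

The general term is C(14,j)·(5)^j·(4x)^(14-j); the x^10 term has j = 4.
C(14,4) = 1001.
Coefficient = C(14,4) · 5^4 · 4^10 = 1001 · 625 · 1048576 = 656015360000.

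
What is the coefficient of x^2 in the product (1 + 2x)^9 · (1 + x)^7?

291

Coefficient of x^2 = Σ_{j} C(9,j)·2^j·C(7,2-j)·1^(2-j) for j from 0 to 2.
= 21 + 126 + 144 = 291.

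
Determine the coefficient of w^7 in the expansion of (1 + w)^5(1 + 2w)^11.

397540

Coefficient of w^7 = Σ_{j} C(5,j)·1^j·C(11,7-j)·2^(7-j) for j from 0 to 5.
= 42240 + 147840 + 147840 + 52800 + 6600 + 220 = 397540.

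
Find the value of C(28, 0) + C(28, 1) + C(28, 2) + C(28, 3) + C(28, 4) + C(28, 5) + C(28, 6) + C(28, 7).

1683218

1 + 28 + 378 + 3276 + 20475 + 98280 + 376740 + 1184040 = 1683218.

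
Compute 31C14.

C(31,14) = (31·30·29·28·27·26·25·24·23·22·21·20·19·18) / 14! = 23118159385601280000 / 87178291200 = 265182525.

265182525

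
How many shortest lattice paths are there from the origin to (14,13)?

20058300

Each path is a sequence of 27 steps with 14 rights: C(27,14) = 20058300.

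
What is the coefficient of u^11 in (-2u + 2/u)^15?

-3440640

General term: C(15,j)·(-2u)^j·(2/u)^(15-j), with u-exponent 1j − 1(15−j) = 2j − 15.
Set 2j − 15 = 11: j = 13.
C(15,13) = 105; (-2)^13 = -8192; 2^2 = 4.
Coefficient = 105 · (-8192) · 4 = -3440640.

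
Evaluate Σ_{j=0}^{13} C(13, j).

8192

Setting x = 1 in (1+x)^13 gives Σ C(13,j) = 2^13 = 8192.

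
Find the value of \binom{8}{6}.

28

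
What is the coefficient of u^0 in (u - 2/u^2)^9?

General term: C(9,j)·(u)^j·(-2/u^2)^(9-j), with u-exponent 1j − 2(9−j) = 3j − 18.
Set 3j − 18 = 0: j = 6.
C(9,6) = 84; 1^6 = 1; (-2)^3 = -8.
Coefficient = 84 · 1 · (-8) = -672.

-672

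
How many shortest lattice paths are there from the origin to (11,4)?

Each path is a sequence of 15 steps with 11 rights: C(15,11) = 1365.

1365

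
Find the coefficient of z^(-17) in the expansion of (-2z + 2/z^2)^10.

-10240

General term: C(10,j)·(-2z)^j·(2/z^2)^(10-j), with z-exponent 1j − 2(10−j) = 3j − 20.
Set 3j − 20 = -17: j = 1.
C(10,1) = 10; (-2)^1 = -2; 2^9 = 512.
Coefficient = 10 · (-2) · 512 = -10240.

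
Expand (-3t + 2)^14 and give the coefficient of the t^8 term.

1260971712

The general term is C(14,j)·(-3t)^j·(2)^(14-j); the t^8 term has j = 8.
C(14,8) = 3003.
Coefficient = C(14,8) · (-3)^8 · 2^6 = 3003 · 6561 · 64 = 1260971712.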